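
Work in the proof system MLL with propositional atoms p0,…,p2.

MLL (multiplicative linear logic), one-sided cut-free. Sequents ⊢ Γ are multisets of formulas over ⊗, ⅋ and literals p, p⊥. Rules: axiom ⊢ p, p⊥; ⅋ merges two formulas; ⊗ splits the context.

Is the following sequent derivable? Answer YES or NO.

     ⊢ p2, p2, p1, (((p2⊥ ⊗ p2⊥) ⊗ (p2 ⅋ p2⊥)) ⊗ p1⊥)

Proof tree:
[⊗]  ⊢ p2, p2, p1, (((p2⊥ ⊗ p2⊥) ⊗ (p2 ⅋ p2⊥)) ⊗ p1⊥)
  [⊗]  ⊢ p2, p2, ((p2⊥ ⊗ p2⊥) ⊗ (p2 ⅋ p2⊥))
    [⊗]  ⊢ p2, p2, (p2⊥ ⊗ p2⊥)
      [Ax]  ⊢ p2, p2⊥
      [Ax]  ⊢ p2, p2⊥
    [⅋]  ⊢ (p2 ⅋ p2⊥)
      [Ax]  ⊢ p2, p2⊥
  [Ax]  ⊢ p1, p1⊥

Result: YES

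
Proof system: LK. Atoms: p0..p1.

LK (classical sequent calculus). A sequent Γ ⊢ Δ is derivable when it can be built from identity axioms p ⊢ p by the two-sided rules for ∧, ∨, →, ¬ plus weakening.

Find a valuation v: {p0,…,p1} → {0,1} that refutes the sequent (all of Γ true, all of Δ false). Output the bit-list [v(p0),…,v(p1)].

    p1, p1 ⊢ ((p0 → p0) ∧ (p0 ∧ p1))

Truth-table refutation:
  v=00: Γ:[p1=F, p1=F] Δ:[((p0 → p0) ∧ (p0 ∧ p1))=F] refutes=False
  v=01: Γ:[p1=T, p1=T] Δ:[((p0 → p0) ∧ (p0 ∧ p1))=F] refutes=True  ← countermodel

Result: [0, 1]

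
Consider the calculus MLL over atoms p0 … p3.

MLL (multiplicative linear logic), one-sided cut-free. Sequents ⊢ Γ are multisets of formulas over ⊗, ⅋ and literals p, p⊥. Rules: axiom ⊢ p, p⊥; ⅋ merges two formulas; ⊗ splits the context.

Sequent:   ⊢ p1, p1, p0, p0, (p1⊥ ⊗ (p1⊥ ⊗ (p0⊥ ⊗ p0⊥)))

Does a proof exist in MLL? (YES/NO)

Derivation trace:
[⊗]  ⊢ p1, p1, p0, p0, (p1⊥ ⊗ (p1⊥ ⊗ (p0⊥ ⊗ p0⊥)))
  [Ax]  ⊢ p1, p1⊥
  [⊗]  ⊢ p1, p0, p0, (p1⊥ ⊗ (p0⊥ ⊗ p0⊥))
    [Ax]  ⊢ p1, p1⊥
    [⊗]  ⊢ p0, p0, (p0⊥ ⊗ p0⊥)
      [Ax]  ⊢ p0, p0⊥
      [Ax]  ⊢ p0, p0⊥

Result: YES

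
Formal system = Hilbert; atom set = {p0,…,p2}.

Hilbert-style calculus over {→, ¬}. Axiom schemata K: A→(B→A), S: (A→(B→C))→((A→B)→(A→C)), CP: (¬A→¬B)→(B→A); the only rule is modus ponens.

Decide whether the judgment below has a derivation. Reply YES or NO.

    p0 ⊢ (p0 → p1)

Search for a countermodel by truth-table:
  v=000: Γ:[p0=F] Δ:[(p0 → p1)=T] refutes=False
  v=001: Γ:[p0=F] Δ:[(p0 → p1)=T] refutes=False
  v=010: Γ:[p0=F] Δ:[(p0 → p1)=T] refutes=False
  v=011: Γ:[p0=F] Δ:[(p0 → p1)=T] refutes=False
  v=100: Γ:[p0=T] Δ:[(p0 → p1)=F] refutes=True  ← countermodel

Result: NO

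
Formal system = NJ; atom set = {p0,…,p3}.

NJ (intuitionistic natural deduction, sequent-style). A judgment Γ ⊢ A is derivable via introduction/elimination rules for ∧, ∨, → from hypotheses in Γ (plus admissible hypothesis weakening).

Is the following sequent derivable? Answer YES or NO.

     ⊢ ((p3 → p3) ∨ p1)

Derivation trace:
[∨I₁]  ⊢ ((p3 → p3) ∨ p1)
  [→I]  ⊢ (p3 → p3)
    [Ax] p3 ⊢ p3

Result: YES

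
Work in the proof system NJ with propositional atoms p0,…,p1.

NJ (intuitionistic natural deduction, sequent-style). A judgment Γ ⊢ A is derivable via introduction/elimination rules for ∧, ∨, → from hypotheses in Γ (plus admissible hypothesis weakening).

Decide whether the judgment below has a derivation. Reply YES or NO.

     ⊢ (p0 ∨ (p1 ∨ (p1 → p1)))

Proof tree:
[∨I₂]  ⊢ (p0 ∨ (p1 ∨ (p1 → p1)))
  [∨I₂]  ⊢ (p1 ∨ (p1 → p1))
    [→I]  ⊢ (p1 → p1)
      [Ax] p1 ⊢ p1

Result: YES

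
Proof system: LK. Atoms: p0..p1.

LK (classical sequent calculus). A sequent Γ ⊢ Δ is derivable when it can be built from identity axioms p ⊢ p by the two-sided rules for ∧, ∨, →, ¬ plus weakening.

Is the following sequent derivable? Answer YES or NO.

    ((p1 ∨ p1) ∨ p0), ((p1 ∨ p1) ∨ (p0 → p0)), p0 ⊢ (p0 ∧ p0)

Proof tree:
[∧R] ((p1 ∨ p1) ∨ p0), ((p1 ∨ p1) ∨ (p0 → p0)), p0 ⊢ (p0 ∧ p0)
  [∨L] p0, ((p1 ∨ p1) ∨ p0) ⊢ p0
    [∨L] p0, (p1 ∨ p1) ⊢ p0
      [WL] p0, p1 ⊢ p0
        [Ax] p0 ⊢ p0
      [WL] p0, p1 ⊢ p0
        [Ax] p0 ⊢ p0
    [Ax] p0 ⊢ p0
  [∨L] p0, ((p1 ∨ p1) ∨ (p0 → p0)) ⊢ p0
    [∨L] p0, (p1 ∨ p1) ⊢ p0
      [WL] p0, p1 ⊢ p0
        [Ax] p0 ⊢ p0
      [WL] p0, p1 ⊢ p0
        [Ax] p0 ⊢ p0
    [→L] p0, (p0 → p0) ⊢ p0
      [Ax] p0 ⊢ p0
      [Ax] p0 ⊢ p0

Result: YES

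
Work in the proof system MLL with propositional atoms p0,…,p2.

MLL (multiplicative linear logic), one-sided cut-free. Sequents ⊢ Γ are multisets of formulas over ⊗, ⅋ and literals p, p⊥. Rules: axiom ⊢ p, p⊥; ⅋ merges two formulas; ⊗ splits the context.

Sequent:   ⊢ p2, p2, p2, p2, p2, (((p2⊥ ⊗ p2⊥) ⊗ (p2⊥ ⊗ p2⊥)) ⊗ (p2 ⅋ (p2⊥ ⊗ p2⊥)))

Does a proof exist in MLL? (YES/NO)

Proof tree:
[⊗]  ⊢ p2, p2, p2, p2, p2, (((p2⊥ ⊗ p2⊥) ⊗ (p2⊥ ⊗ p2⊥)) ⊗ (p2 ⅋ (p2⊥ ⊗ p2⊥)))
  [⊗]  ⊢ p2, p2, p2, p2, ((p2⊥ ⊗ p2⊥) ⊗ (p2⊥ ⊗ p2⊥))
    [⊗]  ⊢ p2, p2, (p2⊥ ⊗ p2⊥)
      [Ax]  ⊢ p2, p2⊥
      [Ax]  ⊢ p2, p2⊥
    [⊗]  ⊢ p2, p2, (p2⊥ ⊗ p2⊥)
      [Ax]  ⊢ p2, p2⊥
      [Ax]  ⊢ p2, p2⊥
  [⅋]  ⊢ p2, (p2 ⅋ (p2⊥ ⊗ p2⊥))
    [⊗]  ⊢ p2, p2, (p2⊥ ⊗ p2⊥)
      [Ax]  ⊢ p2, p2⊥
      [Ax]  ⊢ p2, p2⊥

Result: YES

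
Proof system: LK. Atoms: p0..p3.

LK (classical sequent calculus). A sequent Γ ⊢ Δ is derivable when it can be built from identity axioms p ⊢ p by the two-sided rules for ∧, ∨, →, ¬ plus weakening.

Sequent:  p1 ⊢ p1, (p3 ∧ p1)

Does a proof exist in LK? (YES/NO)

Derivation (root first):
[∧R] p1 ⊢ p1, (p3 ∧ p1)
  [WR] p1 ⊢ p1, p3
    [Ax] p1 ⊢ p1
  [Ax] p1 ⊢ p1

Result: YES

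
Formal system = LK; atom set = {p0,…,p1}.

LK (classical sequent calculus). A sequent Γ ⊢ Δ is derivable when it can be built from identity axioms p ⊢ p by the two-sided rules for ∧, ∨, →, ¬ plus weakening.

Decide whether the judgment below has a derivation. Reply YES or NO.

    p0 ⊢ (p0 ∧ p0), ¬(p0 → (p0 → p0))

Proof tree:
[¬R] p0 ⊢ (p0 ∧ p0), ¬(p0 → (p0 → p0))
  [∧R] (p0 → (p0 → p0)), p0 ⊢ (p0 ∧ p0)
    [Ax] p0 ⊢ p0
    [→L] p0, (p0 → (p0 → p0)) ⊢ p0
      [Ax] p0 ⊢ p0
      [→L] p0, (p0 → p0) ⊢ p0
        [Ax] p0 ⊢ p0
        [Ax] p0 ⊢ p0

Result: YES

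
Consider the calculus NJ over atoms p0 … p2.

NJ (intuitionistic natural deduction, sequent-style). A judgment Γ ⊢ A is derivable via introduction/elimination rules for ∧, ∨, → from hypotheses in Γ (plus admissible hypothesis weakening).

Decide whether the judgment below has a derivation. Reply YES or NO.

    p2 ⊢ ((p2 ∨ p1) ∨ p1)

Derivation (root first):
[∨I₁] p2 ⊢ ((p2 ∨ p1) ∨ p1)
  [∨I₁] p2 ⊢ (p2 ∨ p1)
    [Ax] p2 ⊢ p2

Result: YES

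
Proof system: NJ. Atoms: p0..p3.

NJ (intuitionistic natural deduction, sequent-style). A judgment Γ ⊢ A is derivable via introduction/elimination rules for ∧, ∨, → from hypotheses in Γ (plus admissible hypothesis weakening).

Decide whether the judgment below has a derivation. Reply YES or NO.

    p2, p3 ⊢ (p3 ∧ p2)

Derivation trace:
[∧I] p2, p3 ⊢ (p3 ∧ p2)
  [Wk] p3, p2 ⊢ p3
    [Ax] p3 ⊢ p3
  [Ax] p2 ⊢ p2

Result: YES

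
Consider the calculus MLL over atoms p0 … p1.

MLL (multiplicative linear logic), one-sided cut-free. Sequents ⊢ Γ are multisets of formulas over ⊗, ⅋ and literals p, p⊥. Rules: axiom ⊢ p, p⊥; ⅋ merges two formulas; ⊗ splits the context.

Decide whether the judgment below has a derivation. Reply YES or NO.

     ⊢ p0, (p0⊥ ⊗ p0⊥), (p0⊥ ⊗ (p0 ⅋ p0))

Proof tree:
[⊗]  ⊢ p0, (p0⊥ ⊗ p0⊥), (p0⊥ ⊗ (p0 ⅋ p0))
  [Ax]  ⊢ p0, p0⊥
  [⅋]  ⊢ (p0⊥ ⊗ p0⊥), (p0 ⅋ p0)
    [⊗]  ⊢ p0, p0, (p0⊥ ⊗ p0⊥)
      [Ax]  ⊢ p0, p0⊥
      [Ax]  ⊢ p0, p0⊥

Result: YES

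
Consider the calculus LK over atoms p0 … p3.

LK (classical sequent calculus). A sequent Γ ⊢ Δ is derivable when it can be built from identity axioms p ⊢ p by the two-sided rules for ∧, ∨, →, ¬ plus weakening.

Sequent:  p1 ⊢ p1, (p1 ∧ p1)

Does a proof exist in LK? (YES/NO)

Proof tree:
[∧R] p1 ⊢ p1, (p1 ∧ p1)
  [WR] p1 ⊢ p1, p1
    [Ax] p1 ⊢ p1
  [WR] p1 ⊢ p1, p1
    [Ax] p1 ⊢ p1

Result: YES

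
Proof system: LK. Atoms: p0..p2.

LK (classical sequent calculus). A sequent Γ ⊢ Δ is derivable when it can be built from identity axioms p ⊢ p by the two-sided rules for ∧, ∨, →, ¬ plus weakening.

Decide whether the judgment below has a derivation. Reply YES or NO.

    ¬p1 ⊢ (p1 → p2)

Proof tree:
[→R] ¬p1 ⊢ (p1 → p2)
  [¬L] p1, ¬p1 ⊢ p2
    [WR] p1 ⊢ p1, p2
      [Ax] p1 ⊢ p1

Result: YES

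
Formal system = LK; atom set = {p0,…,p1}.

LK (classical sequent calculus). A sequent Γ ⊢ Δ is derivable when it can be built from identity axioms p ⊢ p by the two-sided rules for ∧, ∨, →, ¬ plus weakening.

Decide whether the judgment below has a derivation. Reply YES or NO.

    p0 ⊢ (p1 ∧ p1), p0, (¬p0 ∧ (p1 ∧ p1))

Derivation (root first):
[∧R] p0 ⊢ (p1 ∧ p1), p0, (¬p0 ∧ (p1 ∧ p1))
  [¬R]  ⊢ p0, (p1 ∧ p1), ¬p0
    [∧R] p0 ⊢ p0, (p1 ∧ p1)
      [WR] p0 ⊢ p0, p1
        [Ax] p0 ⊢ p0
      [WR] p0 ⊢ p0, p1
        [Ax] p0 ⊢ p0
  [∧R] p0 ⊢ p0, (p1 ∧ p1)
    [WR] p0 ⊢ p0, p1
      [Ax] p0 ⊢ p0
    [WR] p0 ⊢ p0, p1
      [Ax] p0 ⊢ p0

Result: YES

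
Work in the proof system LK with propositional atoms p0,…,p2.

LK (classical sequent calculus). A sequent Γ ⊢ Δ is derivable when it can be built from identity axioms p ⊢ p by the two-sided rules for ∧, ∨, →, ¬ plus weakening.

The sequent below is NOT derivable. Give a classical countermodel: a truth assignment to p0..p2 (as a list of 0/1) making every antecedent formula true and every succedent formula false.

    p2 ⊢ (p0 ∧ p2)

Enumerate valuations to refute Γ ⊢ Δ:
  v=000: Γ:[p2=F] Δ:[(p0 ∧ p2)=F] refutes=False
  v=001: Γ:[p2=T] Δ:[(p0 ∧ p2)=F] refutes=True  ← countermodel

Result: [0, 0, 1]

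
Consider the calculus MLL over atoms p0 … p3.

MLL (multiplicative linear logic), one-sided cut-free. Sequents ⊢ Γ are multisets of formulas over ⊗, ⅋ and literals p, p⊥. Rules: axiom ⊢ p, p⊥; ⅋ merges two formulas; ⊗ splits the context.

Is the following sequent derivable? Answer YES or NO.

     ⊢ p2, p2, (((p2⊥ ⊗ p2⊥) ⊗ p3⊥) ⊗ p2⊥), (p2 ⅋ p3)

Proof tree:
[⅋]  ⊢ p2, p2, (((p2⊥ ⊗ p2⊥) ⊗ p3⊥) ⊗ p2⊥), (p2 ⅋ p3)
  [⊗]  ⊢ p2, p2, p3, p2, (((p2⊥ ⊗ p2⊥) ⊗ p3⊥) ⊗ p2⊥)
    [⊗]  ⊢ p2, p2, p3, ((p2⊥ ⊗ p2⊥) ⊗ p3⊥)
      [⊗]  ⊢ p2, p2, (p2⊥ ⊗ p2⊥)
        [Ax]  ⊢ p2, p2⊥
        [Ax]  ⊢ p2, p2⊥
      [Ax]  ⊢ p3, p3⊥
    [Ax]  ⊢ p2, p2⊥

Result: YES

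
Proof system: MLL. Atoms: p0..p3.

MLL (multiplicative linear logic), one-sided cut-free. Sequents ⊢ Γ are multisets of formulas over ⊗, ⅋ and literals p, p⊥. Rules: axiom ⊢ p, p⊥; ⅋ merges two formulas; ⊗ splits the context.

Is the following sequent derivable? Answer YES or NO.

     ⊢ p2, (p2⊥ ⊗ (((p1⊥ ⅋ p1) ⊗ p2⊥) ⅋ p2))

Derivation (root first):
[⊗]  ⊢ p2, (p2⊥ ⊗ (((p1⊥ ⅋ p1) ⊗ p2⊥) ⅋ p2))
  [Ax]  ⊢ p2, p2⊥
  [⅋]  ⊢ (((p1⊥ ⅋ p1) ⊗ p2⊥) ⅋ p2)
    [⊗]  ⊢ p2, ((p1⊥ ⅋ p1) ⊗ p2⊥)
      [⅋]  ⊢ (p1⊥ ⅋ p1)
        [Ax]  ⊢ p1, p1⊥
      [Ax]  ⊢ p2, p2⊥

Result: YES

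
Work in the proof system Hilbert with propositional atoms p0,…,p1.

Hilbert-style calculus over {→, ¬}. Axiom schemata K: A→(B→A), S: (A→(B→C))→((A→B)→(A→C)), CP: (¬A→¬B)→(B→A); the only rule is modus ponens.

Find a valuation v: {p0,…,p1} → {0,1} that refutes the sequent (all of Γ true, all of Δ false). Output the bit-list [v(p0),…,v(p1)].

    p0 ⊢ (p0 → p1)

Truth-table refutation:
  v=00: Γ:[p0=F] Δ:[(p0 → p1)=T] refutes=False
  v=01: Γ:[p0=F] Δ:[(p0 → p1)=T] refutes=False
  v=10: Γ:[p0=T] Δ:[(p0 → p1)=F] refutes=True  ← countermodel

Result: [1, 0]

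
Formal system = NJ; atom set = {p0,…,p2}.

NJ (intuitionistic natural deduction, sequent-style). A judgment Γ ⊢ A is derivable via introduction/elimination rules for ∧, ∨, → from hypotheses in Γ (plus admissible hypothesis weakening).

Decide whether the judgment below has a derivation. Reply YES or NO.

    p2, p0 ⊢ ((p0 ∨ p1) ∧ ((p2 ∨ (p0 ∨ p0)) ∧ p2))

Proof tree:
[∧I] p2, p0 ⊢ ((p0 ∨ p1) ∧ ((p2 ∨ (p0 ∨ p0)) ∧ p2))
  [∨I₁] p0 ⊢ (p0 ∨ p1)
    [Ax] p0 ⊢ p0
  [∧I] p2, p0 ⊢ ((p2 ∨ (p0 ∨ p0)) ∧ p2)
    [∨I₂] p0 ⊢ (p2 ∨ (p0 ∨ p0))
      [∨I₂] p0 ⊢ (p0 ∨ p0)
        [Ax] p0 ⊢ p0
    [Ax] p2 ⊢ p2

Result: YES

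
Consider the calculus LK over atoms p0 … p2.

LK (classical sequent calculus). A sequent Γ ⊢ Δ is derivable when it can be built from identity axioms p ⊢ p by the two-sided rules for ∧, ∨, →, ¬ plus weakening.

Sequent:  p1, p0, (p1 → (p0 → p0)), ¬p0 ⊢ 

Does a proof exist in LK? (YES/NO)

Derivation (root first):
[¬L] p1, p0, (p1 → (p0 → p0)), ¬p0 ⊢ 
  [→L] p1, p0, (p1 → (p0 → p0)) ⊢ p0
    [Ax] p1 ⊢ p1
    [→L] p0, (p0 → p0) ⊢ p0
      [Ax] p0 ⊢ p0
      [WR] p0 ⊢ p0, p0
        [Ax] p0 ⊢ p0

Result: YES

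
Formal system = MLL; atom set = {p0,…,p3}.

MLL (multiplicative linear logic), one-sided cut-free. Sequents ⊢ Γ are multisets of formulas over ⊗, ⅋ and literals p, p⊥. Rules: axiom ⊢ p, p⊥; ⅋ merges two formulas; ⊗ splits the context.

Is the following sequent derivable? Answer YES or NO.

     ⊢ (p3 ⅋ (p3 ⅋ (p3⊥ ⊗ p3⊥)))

Derivation (root first):
[⅋]  ⊢ (p3 ⅋ (p3 ⅋ (p3⊥ ⊗ p3⊥)))
  [⅋]  ⊢ p3, (p3 ⅋ (p3⊥ ⊗ p3⊥))
    [⊗]  ⊢ p3, p3, (p3⊥ ⊗ p3⊥)
      [Ax]  ⊢ p3, p3⊥
      [Ax]  ⊢ p3, p3⊥

Result: YES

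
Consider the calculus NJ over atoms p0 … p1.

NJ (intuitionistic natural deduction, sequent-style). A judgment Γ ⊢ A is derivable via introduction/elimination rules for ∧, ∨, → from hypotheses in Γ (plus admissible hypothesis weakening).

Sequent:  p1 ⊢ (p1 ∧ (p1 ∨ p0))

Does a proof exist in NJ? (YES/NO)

Derivation (root first):
[∧I] p1 ⊢ (p1 ∧ (p1 ∨ p0))
  [Ax] p1 ⊢ p1
  [∨I₁] p1 ⊢ (p1 ∨ p0)
    [Ax] p1 ⊢ p1

Result: YES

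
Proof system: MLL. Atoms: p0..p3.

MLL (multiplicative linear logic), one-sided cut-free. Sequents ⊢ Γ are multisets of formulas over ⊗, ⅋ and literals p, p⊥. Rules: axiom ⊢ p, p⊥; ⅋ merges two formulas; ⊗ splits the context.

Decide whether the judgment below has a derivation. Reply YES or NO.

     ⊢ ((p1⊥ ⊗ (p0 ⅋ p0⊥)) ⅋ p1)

Proof tree:
[⅋]  ⊢ ((p1⊥ ⊗ (p0 ⅋ p0⊥)) ⅋ p1)
  [⊗]  ⊢ p1, (p1⊥ ⊗ (p0 ⅋ p0⊥))
    [Ax]  ⊢ p1, p1⊥
    [⅋]  ⊢ (p0 ⅋ p0⊥)
      [Ax]  ⊢ p0, p0⊥

Result: YES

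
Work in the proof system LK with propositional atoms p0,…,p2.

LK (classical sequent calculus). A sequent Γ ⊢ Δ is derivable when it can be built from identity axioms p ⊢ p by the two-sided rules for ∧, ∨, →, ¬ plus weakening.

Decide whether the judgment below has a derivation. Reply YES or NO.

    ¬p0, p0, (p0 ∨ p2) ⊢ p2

Derivation trace:
[∨L] ¬p0, p0, (p0 ∨ p2) ⊢ p2
  [WL] p0, ¬p0, p0 ⊢ 
    [¬L] p0, ¬p0 ⊢ 
      [Ax] p0 ⊢ p0
  [Ax] p2 ⊢ p2

Result: YES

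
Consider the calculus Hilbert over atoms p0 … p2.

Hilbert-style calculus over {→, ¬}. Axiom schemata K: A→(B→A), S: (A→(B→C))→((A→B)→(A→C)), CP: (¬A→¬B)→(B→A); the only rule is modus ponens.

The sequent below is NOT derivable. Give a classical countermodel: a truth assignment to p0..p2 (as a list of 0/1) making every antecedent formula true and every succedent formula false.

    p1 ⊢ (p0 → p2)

Truth-table refutation:
  v=000: Γ:[p1=F] Δ:[(p0 → p2)=T] refutes=False
  v=001: Γ:[p1=F] Δ:[(p0 → p2)=T] refutes=False
  v=010: Γ:[p1=T] Δ:[(p0 → p2)=T] refutes=False
  v=011: Γ:[p1=T] Δ:[(p0 → p2)=T] refutes=False
  v=100: Γ:[p1=F] Δ:[(p0 → p2)=F] refutes=False
  v=101: Γ:[p1=F] Δ:[(p0 → p2)=T] refutes=False
  v=110: Γ:[p1=T] Δ:[(p0 → p2)=F] refutes=True  ← countermodel

Result: [1, 1, 0]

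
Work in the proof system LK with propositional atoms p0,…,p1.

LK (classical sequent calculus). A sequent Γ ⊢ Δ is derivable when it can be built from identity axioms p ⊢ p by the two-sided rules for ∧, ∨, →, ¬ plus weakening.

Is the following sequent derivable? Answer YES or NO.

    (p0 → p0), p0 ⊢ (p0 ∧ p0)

Derivation (root first):
[∧R] (p0 → p0), p0 ⊢ (p0 ∧ p0)
  [Ax] p0 ⊢ p0
  [→L] p0, (p0 → p0) ⊢ p0
    [Ax] p0 ⊢ p0
    [Ax] p0 ⊢ p0

Result: YES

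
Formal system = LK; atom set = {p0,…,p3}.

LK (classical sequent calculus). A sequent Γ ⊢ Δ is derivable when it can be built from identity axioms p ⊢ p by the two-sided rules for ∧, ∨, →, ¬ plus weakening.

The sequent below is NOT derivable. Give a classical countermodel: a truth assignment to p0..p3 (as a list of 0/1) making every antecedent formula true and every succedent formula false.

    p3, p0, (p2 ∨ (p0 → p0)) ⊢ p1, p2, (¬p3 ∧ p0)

Enumerate valuations to refute Γ ⊢ Δ:
  v=0000: Γ:[p3=F, p0=F, (p2 ∨ (p0 → p0))=T] Δ:[p1=F, p2=F, (¬p3 ∧ p0)=F] refutes=False
  v=0001: Γ:[p3=T, p0=F, (p2 ∨ (p0 → p0))=T] Δ:[p1=F, p2=F, (¬p3 ∧ p0)=F] refutes=False
  v=0010: Γ:[p3=F, p0=F, (p2 ∨ (p0 → p0))=T] Δ:[p1=F, p2=T, (¬p3 ∧ p0)=F] refutes=False
  v=0011: Γ:[p3=T, p0=F, (p2 ∨ (p0 → p0))=T] Δ:[p1=F, p2=T, (¬p3 ∧ p0)=F] refutes=False
  v=0100: Γ:[p3=F, p0=F, (p2 ∨ (p0 → p0))=T] Δ:[p1=T, p2=F, (¬p3 ∧ p0)=F] refutes=False
  v=0101: Γ:[p3=T, p0=F, (p2 ∨ (p0 → p0))=T] Δ:[p1=T, p2=F, (¬p3 ∧ p0)=F] refutes=False
  v=0110: Γ:[p3=F, p0=F, (p2 ∨ (p0 → p0))=T] Δ:[p1=T, p2=T, (¬p3 ∧ p0)=F] refutes=False
  v=0111: Γ:[p3=T, p0=F, (p2 ∨ (p0 → p0))=T] Δ:[p1=T, p2=T, (¬p3 ∧ p0)=F] refutes=False
  v=1000: Γ:[p3=F, p0=T, (p2 ∨ (p0 → p0))=T] Δ:[p1=F, p2=F, (¬p3 ∧ p0)=T] refutes=False
  v=1001: Γ:[p3=T, p0=T, (p2 ∨ (p0 → p0))=T] Δ:[p1=F, p2=F, (¬p3 ∧ p0)=F] refutes=True  ← countermodel

Result: [1, 0, 0, 1]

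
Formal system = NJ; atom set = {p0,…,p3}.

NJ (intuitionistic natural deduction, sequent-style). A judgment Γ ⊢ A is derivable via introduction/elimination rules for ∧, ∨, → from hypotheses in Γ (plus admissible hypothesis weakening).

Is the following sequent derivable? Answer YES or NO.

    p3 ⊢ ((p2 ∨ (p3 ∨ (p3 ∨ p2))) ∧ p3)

Derivation (root first):
[∧I] p3 ⊢ ((p2 ∨ (p3 ∨ (p3 ∨ p2))) ∧ p3)
  [∨I₂] p3 ⊢ (p2 ∨ (p3 ∨ (p3 ∨ p2)))
    [∨I₂] p3 ⊢ (p3 ∨ (p3 ∨ p2))
      [∨I₁] p3 ⊢ (p3 ∨ p2)
        [Ax] p3 ⊢ p3
  [Ax] p3 ⊢ p3

Result: YES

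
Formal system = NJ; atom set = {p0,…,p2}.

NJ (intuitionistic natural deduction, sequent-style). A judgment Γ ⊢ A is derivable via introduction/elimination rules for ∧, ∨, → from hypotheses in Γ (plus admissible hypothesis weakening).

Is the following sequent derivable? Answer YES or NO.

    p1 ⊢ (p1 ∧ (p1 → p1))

Derivation trace:
[∧I] p1 ⊢ (p1 ∧ (p1 → p1))
  [Ax] p1 ⊢ p1
  [→I]  ⊢ (p1 → p1)
    [Ax] p1 ⊢ p1

Result: YES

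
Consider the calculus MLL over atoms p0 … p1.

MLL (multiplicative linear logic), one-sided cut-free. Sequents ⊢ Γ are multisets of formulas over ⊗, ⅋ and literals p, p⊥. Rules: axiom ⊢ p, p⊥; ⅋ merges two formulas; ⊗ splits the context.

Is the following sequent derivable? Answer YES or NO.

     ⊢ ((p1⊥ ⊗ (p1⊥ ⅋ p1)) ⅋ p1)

Proof tree:
[⅋]  ⊢ ((p1⊥ ⊗ (p1⊥ ⅋ p1)) ⅋ p1)
  [⊗]  ⊢ p1, (p1⊥ ⊗ (p1⊥ ⅋ p1))
    [Ax]  ⊢ p1, p1⊥
    [⅋]  ⊢ (p1⊥ ⅋ p1)
      [Ax]  ⊢ p1, p1⊥

Result: YES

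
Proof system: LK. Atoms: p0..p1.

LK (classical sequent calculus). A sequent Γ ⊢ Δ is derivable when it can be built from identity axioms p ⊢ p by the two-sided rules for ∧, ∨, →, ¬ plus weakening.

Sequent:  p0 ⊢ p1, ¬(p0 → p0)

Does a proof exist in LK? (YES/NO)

Search for a countermodel by truth-table:
  v=00: Γ:[p0=F] Δ:[p1=F, ¬(p0 → p0)=F] refutes=False
  v=01: Γ:[p0=F] Δ:[p1=T, ¬(p0 → p0)=F] refutes=False
  v=10: Γ:[p0=T] Δ:[p1=F, ¬(p0 → p0)=F] refutes=True  ← countermodel

Result: NO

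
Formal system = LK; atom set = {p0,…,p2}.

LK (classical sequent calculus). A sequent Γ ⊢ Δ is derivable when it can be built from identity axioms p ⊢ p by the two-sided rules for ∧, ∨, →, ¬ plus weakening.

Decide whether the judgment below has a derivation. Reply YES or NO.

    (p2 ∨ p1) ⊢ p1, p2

Derivation trace:
[∨L] (p2 ∨ p1) ⊢ p1, p2
  [Ax] p2 ⊢ p2
  [WR] p1 ⊢ p1, p2
    [Ax] p1 ⊢ p1

Result: YES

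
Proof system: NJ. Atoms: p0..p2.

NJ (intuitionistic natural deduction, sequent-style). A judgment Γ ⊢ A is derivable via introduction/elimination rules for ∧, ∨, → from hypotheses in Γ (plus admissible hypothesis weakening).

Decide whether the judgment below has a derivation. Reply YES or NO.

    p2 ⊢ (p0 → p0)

Derivation trace:
[Wk] p2 ⊢ (p0 → p0)
  [→I]  ⊢ (p0 → p0)
    [Ax] p0 ⊢ p0

Result: YES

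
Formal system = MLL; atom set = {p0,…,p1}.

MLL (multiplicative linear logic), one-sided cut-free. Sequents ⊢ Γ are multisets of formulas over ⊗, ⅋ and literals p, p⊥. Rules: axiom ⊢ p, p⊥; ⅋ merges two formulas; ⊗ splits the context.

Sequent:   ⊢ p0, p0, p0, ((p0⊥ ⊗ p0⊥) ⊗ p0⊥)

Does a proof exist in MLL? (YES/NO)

Derivation trace:
[⊗]  ⊢ p0, p0, p0, ((p0⊥ ⊗ p0⊥) ⊗ p0⊥)
  [⊗]  ⊢ p0, p0, (p0⊥ ⊗ p0⊥)
    [Ax]  ⊢ p0, p0⊥
    [Ax]  ⊢ p0, p0⊥
  [Ax]  ⊢ p0, p0⊥

Result: YES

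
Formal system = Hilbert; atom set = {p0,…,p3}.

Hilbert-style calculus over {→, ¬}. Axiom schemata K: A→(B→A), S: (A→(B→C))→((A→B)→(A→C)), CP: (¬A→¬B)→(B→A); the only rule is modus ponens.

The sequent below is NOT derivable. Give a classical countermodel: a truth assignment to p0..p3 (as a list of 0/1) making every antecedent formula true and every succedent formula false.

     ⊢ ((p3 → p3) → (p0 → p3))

Search for a countermodel by truth-table:
  v=0000: Γ:[] Δ:[((p3 → p3) → (p0 → p3))=T] refutes=False
  v=0001: Γ:[] Δ:[((p3 → p3) → (p0 → p3))=T] refutes=False
  v=0010: Γ:[] Δ:[((p3 → p3) → (p0 → p3))=T] refutes=False
  v=0011: Γ:[] Δ:[((p3 → p3) → (p0 → p3))=T] refutes=False
  v=0100: Γ:[] Δ:[((p3 → p3) → (p0 → p3))=T] refutes=False
  v=0101: Γ:[] Δ:[((p3 → p3) → (p0 → p3))=T] refutes=False
  v=0110: Γ:[] Δ:[((p3 → p3) → (p0 → p3))=T] refutes=False
  v=0111: Γ:[] Δ:[((p3 → p3) → (p0 → p3))=T] refutes=False
  v=1000: Γ:[] Δ:[((p3 → p3) → (p0 → p3))=F] refutes=True  ← countermodel

Result: [1, 0, 0, 0]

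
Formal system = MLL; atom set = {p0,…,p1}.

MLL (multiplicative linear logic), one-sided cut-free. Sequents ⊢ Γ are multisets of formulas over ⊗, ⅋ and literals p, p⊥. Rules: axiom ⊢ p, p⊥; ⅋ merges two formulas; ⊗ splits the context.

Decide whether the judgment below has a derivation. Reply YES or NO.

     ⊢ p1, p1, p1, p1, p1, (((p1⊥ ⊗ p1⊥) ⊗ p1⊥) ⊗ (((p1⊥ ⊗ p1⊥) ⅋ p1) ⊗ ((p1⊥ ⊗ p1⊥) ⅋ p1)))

Derivation (root first):
[⊗]  ⊢ p1, p1, p1, p1, p1, (((p1⊥ ⊗ p1⊥) ⊗ p1⊥) ⊗ (((p1⊥ ⊗ p1⊥) ⅋ p1) ⊗ ((p1⊥ ⊗ p1⊥) ⅋ p1)))
  [⊗]  ⊢ p1, p1, p1, ((p1⊥ ⊗ p1⊥) ⊗ p1⊥)
    [⊗]  ⊢ p1, p1, (p1⊥ ⊗ p1⊥)
      [Ax]  ⊢ p1, p1⊥
      [Ax]  ⊢ p1, p1⊥
    [Ax]  ⊢ p1, p1⊥
  [⊗]  ⊢ p1, p1, (((p1⊥ ⊗ p1⊥) ⅋ p1) ⊗ ((p1⊥ ⊗ p1⊥) ⅋ p1))
    [⅋]  ⊢ p1, ((p1⊥ ⊗ p1⊥) ⅋ p1)
      [⊗]  ⊢ p1, p1, (p1⊥ ⊗ p1⊥)
        [Ax]  ⊢ p1, p1⊥
        [Ax]  ⊢ p1, p1⊥
    [⅋]  ⊢ p1, ((p1⊥ ⊗ p1⊥) ⅋ p1)
      [⊗]  ⊢ p1, p1, (p1⊥ ⊗ p1⊥)
        [Ax]  ⊢ p1, p1⊥
        [Ax]  ⊢ p1, p1⊥

Result: YES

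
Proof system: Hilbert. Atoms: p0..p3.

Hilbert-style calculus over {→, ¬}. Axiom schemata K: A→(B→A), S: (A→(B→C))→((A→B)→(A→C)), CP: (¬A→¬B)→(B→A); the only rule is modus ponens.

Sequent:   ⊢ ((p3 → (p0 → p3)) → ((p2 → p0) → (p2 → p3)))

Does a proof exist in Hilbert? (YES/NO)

Enumerate valuations to refute Γ ⊢ Δ:
  v=0000: Γ:[] Δ:[((p3 → (p0 → p3)) → ((p2 → p0) → (p2 → p3)))=T] refutes=False
  v=0001: Γ:[] Δ:[((p3 → (p0 → p3)) → ((p2 → p0) → (p2 → p3)))=T] refutes=False
  v=0010: Γ:[] Δ:[((p3 → (p0 → p3)) → ((p2 → p0) → (p2 → p3)))=T] refutes=False
  v=0011: Γ:[] Δ:[((p3 → (p0 → p3)) → ((p2 → p0) → (p2 → p3)))=T] refutes=False
  v=0100: Γ:[] Δ:[((p3 → (p0 → p3)) → ((p2 → p0) → (p2 → p3)))=T] refutes=False
  v=0101: Γ:[] Δ:[((p3 → (p0 → p3)) → ((p2 → p0) → (p2 → p3)))=T] refutes=False
  v=0110: Γ:[] Δ:[((p3 → (p0 → p3)) → ((p2 → p0) → (p2 → p3)))=T] refutes=False
  v=0111: Γ:[] Δ:[((p3 → (p0 → p3)) → ((p2 → p0) → (p2 → p3)))=T] refutes=False
  v=1000: Γ:[] Δ:[((p3 → (p0 → p3)) → ((p2 → p0) → (p2 → p3)))=T] refutes=False
  v=1001: Γ:[] Δ:[((p3 → (p0 → p3)) → ((p2 → p0) → (p2 → p3)))=T] refutes=False
  v=1010: Γ:[] Δ:[((p3 → (p0 → p3)) → ((p2 → p0) → (p2 → p3)))=F] refutes=True  ← countermodel

Result: NO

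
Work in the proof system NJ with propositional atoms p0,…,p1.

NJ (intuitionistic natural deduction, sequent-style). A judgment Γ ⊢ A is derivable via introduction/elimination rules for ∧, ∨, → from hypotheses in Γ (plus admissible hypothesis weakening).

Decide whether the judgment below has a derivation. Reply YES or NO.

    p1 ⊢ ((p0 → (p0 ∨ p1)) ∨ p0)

Proof tree:
[∨I₁] p1 ⊢ ((p0 → (p0 ∨ p1)) ∨ p0)
  [→I] p1 ⊢ (p0 → (p0 ∨ p1))
    [∨I₁] p0, p1 ⊢ (p0 ∨ p1)
      [Wk] p0, p1 ⊢ p0
        [Ax] p0 ⊢ p0

Result: YES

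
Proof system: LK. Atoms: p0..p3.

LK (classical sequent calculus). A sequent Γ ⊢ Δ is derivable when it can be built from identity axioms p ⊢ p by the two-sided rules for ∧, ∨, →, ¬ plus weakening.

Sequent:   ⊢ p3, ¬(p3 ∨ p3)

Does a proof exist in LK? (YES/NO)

Derivation trace:
[¬R]  ⊢ p3, ¬(p3 ∨ p3)
  [∨L] (p3 ∨ p3) ⊢ p3
    [Ax] p3 ⊢ p3
    [Ax] p3 ⊢ p3

Result: YES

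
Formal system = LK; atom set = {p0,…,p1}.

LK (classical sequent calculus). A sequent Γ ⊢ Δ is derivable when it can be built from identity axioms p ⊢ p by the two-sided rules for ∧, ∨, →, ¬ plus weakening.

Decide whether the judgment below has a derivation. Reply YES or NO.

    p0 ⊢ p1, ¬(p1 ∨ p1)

Proof tree:
[WL] p0 ⊢ p1, ¬(p1 ∨ p1)
  [¬R]  ⊢ p1, ¬(p1 ∨ p1)
    [∨L] (p1 ∨ p1) ⊢ p1
      [Ax] p1 ⊢ p1
      [Ax] p1 ⊢ p1

Result: YES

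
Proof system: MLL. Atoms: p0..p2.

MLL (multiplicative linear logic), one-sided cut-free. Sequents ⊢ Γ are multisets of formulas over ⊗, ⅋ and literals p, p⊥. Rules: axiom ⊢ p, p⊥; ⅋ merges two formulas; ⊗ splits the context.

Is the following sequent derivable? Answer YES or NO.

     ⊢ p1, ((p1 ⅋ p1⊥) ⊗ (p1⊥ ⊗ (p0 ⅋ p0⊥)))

Derivation (root first):
[⊗]  ⊢ p1, ((p1 ⅋ p1⊥) ⊗ (p1⊥ ⊗ (p0 ⅋ p0⊥)))
  [⅋]  ⊢ (p1 ⅋ p1⊥)
    [Ax]  ⊢ p1, p1⊥
  [⊗]  ⊢ p1, (p1⊥ ⊗ (p0 ⅋ p0⊥))
    [Ax]  ⊢ p1, p1⊥
    [⅋]  ⊢ (p0 ⅋ p0⊥)
      [Ax]  ⊢ p0, p0⊥

Result: YES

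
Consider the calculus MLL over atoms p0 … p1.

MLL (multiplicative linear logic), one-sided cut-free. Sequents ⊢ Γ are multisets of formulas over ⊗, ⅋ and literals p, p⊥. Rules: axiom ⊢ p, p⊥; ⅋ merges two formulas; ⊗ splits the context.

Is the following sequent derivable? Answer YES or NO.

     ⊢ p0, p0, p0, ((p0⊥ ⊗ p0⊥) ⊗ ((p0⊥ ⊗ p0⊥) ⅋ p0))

Proof tree:
[⊗]  ⊢ p0, p0, p0, ((p0⊥ ⊗ p0⊥) ⊗ ((p0⊥ ⊗ p0⊥) ⅋ p0))
  [⊗]  ⊢ p0, p0, (p0⊥ ⊗ p0⊥)
    [Ax]  ⊢ p0, p0⊥
    [Ax]  ⊢ p0, p0⊥
  [⅋]  ⊢ p0, ((p0⊥ ⊗ p0⊥) ⅋ p0)
    [⊗]  ⊢ p0, p0, (p0⊥ ⊗ p0⊥)
      [Ax]  ⊢ p0, p0⊥
      [Ax]  ⊢ p0, p0⊥

Result: YES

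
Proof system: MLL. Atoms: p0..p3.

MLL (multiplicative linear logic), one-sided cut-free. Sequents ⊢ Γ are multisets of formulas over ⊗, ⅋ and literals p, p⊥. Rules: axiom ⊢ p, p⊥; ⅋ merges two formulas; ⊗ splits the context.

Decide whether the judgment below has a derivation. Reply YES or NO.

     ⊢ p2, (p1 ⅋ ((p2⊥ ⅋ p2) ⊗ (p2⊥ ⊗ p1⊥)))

Proof tree:
[⅋]  ⊢ p2, (p1 ⅋ ((p2⊥ ⅋ p2) ⊗ (p2⊥ ⊗ p1⊥)))
  [⊗]  ⊢ p2, p1, ((p2⊥ ⅋ p2) ⊗ (p2⊥ ⊗ p1⊥))
    [⅋]  ⊢ (p2⊥ ⅋ p2)
      [Ax]  ⊢ p2, p2⊥
    [⊗]  ⊢ p2, p1, (p2⊥ ⊗ p1⊥)
      [Ax]  ⊢ p2, p2⊥
      [Ax]  ⊢ p1, p1⊥

Result: YES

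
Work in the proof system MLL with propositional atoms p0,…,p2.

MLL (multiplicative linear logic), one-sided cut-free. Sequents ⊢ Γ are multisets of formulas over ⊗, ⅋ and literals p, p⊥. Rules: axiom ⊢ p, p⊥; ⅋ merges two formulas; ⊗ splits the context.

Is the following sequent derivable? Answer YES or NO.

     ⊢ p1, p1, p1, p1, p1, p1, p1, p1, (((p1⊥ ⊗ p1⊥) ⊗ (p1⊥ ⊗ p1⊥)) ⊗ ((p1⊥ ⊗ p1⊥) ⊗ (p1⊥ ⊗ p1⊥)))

Proof tree:
[⊗]  ⊢ p1, p1, p1, p1, p1, p1, p1, p1, (((p1⊥ ⊗ p1⊥) ⊗ (p1⊥ ⊗ p1⊥)) ⊗ ((p1⊥ ⊗ p1⊥) ⊗ (p1⊥ ⊗ p1⊥)))
  [⊗]  ⊢ p1, p1, p1, p1, ((p1⊥ ⊗ p1⊥) ⊗ (p1⊥ ⊗ p1⊥))
    [⊗]  ⊢ p1, p1, (p1⊥ ⊗ p1⊥)
      [Ax]  ⊢ p1, p1⊥
      [Ax]  ⊢ p1, p1⊥
    [⊗]  ⊢ p1, p1, (p1⊥ ⊗ p1⊥)
      [Ax]  ⊢ p1, p1⊥
      [Ax]  ⊢ p1, p1⊥
  [⊗]  ⊢ p1, p1, p1, p1, ((p1⊥ ⊗ p1⊥) ⊗ (p1⊥ ⊗ p1⊥))
    [⊗]  ⊢ p1, p1, (p1⊥ ⊗ p1⊥)
      [Ax]  ⊢ p1, p1⊥
      [Ax]  ⊢ p1, p1⊥
    [⊗]  ⊢ p1, p1, (p1⊥ ⊗ p1⊥)
      [Ax]  ⊢ p1, p1⊥
      [Ax]  ⊢ p1, p1⊥

Result: YES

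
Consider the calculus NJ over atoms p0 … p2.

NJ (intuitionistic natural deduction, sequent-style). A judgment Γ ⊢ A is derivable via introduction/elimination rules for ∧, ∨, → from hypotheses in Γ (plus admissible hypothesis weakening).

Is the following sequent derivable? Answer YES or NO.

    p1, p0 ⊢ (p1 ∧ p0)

Proof tree:
[∧I] p1, p0 ⊢ (p1 ∧ p0)
  [Wk] p1, p1 ⊢ p1
    [Ax] p1 ⊢ p1
  [Ax] p0 ⊢ p0

Result: YES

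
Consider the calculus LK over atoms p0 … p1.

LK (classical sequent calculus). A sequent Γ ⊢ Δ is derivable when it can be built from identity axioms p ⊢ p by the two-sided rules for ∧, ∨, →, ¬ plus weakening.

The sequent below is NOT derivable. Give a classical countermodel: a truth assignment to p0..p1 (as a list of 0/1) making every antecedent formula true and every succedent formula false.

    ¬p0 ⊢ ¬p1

Search for a countermodel by truth-table:
  v=00: Γ:[¬p0=T] Δ:[¬p1=T] refutes=False
  v=01: Γ:[¬p0=T] Δ:[¬p1=F] refutes=True  ← countermodel

Result: [0, 1]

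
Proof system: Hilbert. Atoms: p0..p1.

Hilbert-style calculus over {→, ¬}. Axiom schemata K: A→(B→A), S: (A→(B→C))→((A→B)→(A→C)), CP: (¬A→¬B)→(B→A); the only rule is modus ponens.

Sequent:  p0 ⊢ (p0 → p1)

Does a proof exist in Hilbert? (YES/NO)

Search for a countermodel by truth-table:
  v=00: Γ:[p0=F] Δ:[(p0 → p1)=T] refutes=False
  v=01: Γ:[p0=F] Δ:[(p0 → p1)=T] refutes=False
  v=10: Γ:[p0=T] Δ:[(p0 → p1)=F] refutes=True  ← countermodel

Result: NO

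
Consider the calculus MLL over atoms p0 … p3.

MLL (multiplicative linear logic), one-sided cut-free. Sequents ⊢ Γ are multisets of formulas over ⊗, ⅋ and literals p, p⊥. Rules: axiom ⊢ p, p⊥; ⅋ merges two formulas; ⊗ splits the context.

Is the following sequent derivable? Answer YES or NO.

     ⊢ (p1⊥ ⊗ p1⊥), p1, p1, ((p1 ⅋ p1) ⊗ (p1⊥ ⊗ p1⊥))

Proof tree:
[⊗]  ⊢ (p1⊥ ⊗ p1⊥), p1, p1, ((p1 ⅋ p1) ⊗ (p1⊥ ⊗ p1⊥))
  [⅋]  ⊢ (p1⊥ ⊗ p1⊥), (p1 ⅋ p1)
    [⊗]  ⊢ p1, p1, (p1⊥ ⊗ p1⊥)
      [Ax]  ⊢ p1, p1⊥
      [Ax]  ⊢ p1, p1⊥
  [⊗]  ⊢ p1, p1, (p1⊥ ⊗ p1⊥)
    [Ax]  ⊢ p1, p1⊥
    [Ax]  ⊢ p1, p1⊥

Result: YES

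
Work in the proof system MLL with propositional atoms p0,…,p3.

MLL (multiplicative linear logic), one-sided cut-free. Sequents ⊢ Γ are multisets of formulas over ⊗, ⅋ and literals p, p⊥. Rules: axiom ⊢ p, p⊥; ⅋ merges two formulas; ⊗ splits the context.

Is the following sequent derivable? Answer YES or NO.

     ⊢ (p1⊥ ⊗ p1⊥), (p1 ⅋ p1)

Proof tree:
[⅋]  ⊢ (p1⊥ ⊗ p1⊥), (p1 ⅋ p1)
  [⊗]  ⊢ p1, p1, (p1⊥ ⊗ p1⊥)
    [Ax]  ⊢ p1, p1⊥
    [Ax]  ⊢ p1, p1⊥

Result: YES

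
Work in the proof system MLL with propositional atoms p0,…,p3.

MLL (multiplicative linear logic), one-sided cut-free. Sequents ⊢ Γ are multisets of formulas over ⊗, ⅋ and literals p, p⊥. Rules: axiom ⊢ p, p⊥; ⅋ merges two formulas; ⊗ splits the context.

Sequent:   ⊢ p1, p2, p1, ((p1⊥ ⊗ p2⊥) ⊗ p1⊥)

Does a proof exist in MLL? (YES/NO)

Derivation (root first):
[⊗]  ⊢ p1, p2, p1, ((p1⊥ ⊗ p2⊥) ⊗ p1⊥)
  [⊗]  ⊢ p1, p2, (p1⊥ ⊗ p2⊥)
    [Ax]  ⊢ p1, p1⊥
    [Ax]  ⊢ p2, p2⊥
  [Ax]  ⊢ p1, p1⊥

Result: YES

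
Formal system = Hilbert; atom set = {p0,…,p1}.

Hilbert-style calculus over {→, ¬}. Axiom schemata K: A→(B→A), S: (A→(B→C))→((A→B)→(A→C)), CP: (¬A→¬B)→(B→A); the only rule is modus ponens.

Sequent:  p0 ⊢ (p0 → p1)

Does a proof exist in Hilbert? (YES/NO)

Search for a countermodel by truth-table:
  v=00: Γ:[p0=F] Δ:[(p0 → p1)=T] refutes=False
  v=01: Γ:[p0=F] Δ:[(p0 → p1)=T] refutes=False
  v=10: Γ:[p0=T] Δ:[(p0 → p1)=F] refutes=True  ← countermodel

Result: NO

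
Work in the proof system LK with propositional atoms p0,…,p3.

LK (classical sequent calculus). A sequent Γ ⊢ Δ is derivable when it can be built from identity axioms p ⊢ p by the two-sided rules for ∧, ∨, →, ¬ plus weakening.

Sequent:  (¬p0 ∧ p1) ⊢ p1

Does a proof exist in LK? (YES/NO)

Derivation (root first):
[∧L] (¬p0 ∧ p1) ⊢ p1
  [¬L] p1, ¬p0 ⊢ p1
    [WR] p1 ⊢ p1, p0
      [Ax] p1 ⊢ p1

Result: YES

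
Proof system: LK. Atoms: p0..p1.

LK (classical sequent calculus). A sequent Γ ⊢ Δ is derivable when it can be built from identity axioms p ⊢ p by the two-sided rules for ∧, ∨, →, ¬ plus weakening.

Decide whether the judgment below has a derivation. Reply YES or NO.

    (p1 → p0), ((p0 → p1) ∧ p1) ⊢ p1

Derivation (root first):
[∧L] (p1 → p0), ((p0 → p1) ∧ p1) ⊢ p1
  [→L] p1, (p1 → p0), (p0 → p1) ⊢ p1
    [→L] p1, (p1 → p0) ⊢ p0
      [Ax] p1 ⊢ p1
      [Ax] p0 ⊢ p0
    [Ax] p1 ⊢ p1

Result: YES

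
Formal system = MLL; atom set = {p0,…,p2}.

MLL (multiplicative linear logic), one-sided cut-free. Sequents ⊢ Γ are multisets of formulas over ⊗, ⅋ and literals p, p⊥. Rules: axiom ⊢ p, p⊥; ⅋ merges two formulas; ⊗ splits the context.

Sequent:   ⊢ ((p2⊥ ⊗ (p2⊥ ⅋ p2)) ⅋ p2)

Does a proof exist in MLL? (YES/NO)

Derivation trace:
[⅋]  ⊢ ((p2⊥ ⊗ (p2⊥ ⅋ p2)) ⅋ p2)
  [⊗]  ⊢ p2, (p2⊥ ⊗ (p2⊥ ⅋ p2))
    [Ax]  ⊢ p2, p2⊥
    [⅋]  ⊢ (p2⊥ ⅋ p2)
      [Ax]  ⊢ p2, p2⊥

Result: YES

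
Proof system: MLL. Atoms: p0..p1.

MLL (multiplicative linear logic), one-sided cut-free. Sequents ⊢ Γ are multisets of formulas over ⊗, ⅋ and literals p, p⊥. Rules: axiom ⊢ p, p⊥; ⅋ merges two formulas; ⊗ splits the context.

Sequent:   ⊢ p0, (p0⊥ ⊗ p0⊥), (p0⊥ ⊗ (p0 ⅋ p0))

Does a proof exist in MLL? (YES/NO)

Proof tree:
[⊗]  ⊢ p0, (p0⊥ ⊗ p0⊥), (p0⊥ ⊗ (p0 ⅋ p0))
  [Ax]  ⊢ p0, p0⊥
  [⅋]  ⊢ (p0⊥ ⊗ p0⊥), (p0 ⅋ p0)
    [⊗]  ⊢ p0, p0, (p0⊥ ⊗ p0⊥)
      [Ax]  ⊢ p0, p0⊥
      [Ax]  ⊢ p0, p0⊥

Result: YES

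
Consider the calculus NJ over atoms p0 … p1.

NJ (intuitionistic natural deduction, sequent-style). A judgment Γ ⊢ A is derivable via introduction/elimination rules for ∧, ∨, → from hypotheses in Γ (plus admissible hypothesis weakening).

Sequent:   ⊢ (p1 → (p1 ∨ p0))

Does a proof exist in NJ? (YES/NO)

Proof tree:
[→I]  ⊢ (p1 → (p1 ∨ p0))
  [∨I₁] p1 ⊢ (p1 ∨ p0)
    [Ax] p1 ⊢ p1

Result: YES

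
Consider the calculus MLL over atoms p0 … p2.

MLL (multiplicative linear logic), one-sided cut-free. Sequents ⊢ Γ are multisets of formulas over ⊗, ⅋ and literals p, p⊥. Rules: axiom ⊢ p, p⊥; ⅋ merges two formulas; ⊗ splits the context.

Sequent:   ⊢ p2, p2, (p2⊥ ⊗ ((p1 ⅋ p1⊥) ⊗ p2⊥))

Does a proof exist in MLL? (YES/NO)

Derivation trace:
[⊗]  ⊢ p2, p2, (p2⊥ ⊗ ((p1 ⅋ p1⊥) ⊗ p2⊥))
  [Ax]  ⊢ p2, p2⊥
  [⊗]  ⊢ p2, ((p1 ⅋ p1⊥) ⊗ p2⊥)
    [⅋]  ⊢ (p1 ⅋ p1⊥)
      [Ax]  ⊢ p1, p1⊥
    [Ax]  ⊢ p2, p2⊥

Result: YES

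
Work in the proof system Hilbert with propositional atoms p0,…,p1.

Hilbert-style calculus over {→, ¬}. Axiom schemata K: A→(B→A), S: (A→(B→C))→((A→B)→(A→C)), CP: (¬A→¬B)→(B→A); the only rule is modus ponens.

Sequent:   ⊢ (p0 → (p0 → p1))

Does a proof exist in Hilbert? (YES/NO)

Search for a countermodel by truth-table:
  v=00: Γ:[] Δ:[(p0 → (p0 → p1))=T] refutes=False
  v=01: Γ:[] Δ:[(p0 → (p0 → p1))=T] refutes=False
  v=10: Γ:[] Δ:[(p0 → (p0 → p1))=F] refutes=True  ← countermodel

Result: NO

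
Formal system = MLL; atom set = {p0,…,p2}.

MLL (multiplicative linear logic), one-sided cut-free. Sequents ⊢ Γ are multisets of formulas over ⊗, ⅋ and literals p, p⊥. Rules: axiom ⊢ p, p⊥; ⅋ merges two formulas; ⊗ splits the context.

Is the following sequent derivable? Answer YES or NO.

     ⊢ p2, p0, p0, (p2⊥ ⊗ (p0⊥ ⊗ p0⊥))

Derivation (root first):
[⊗]  ⊢ p2, p0, p0, (p2⊥ ⊗ (p0⊥ ⊗ p0⊥))
  [Ax]  ⊢ p2, p2⊥
  [⊗]  ⊢ p0, p0, (p0⊥ ⊗ p0⊥)
    [Ax]  ⊢ p0, p0⊥
    [Ax]  ⊢ p0, p0⊥

Result: YES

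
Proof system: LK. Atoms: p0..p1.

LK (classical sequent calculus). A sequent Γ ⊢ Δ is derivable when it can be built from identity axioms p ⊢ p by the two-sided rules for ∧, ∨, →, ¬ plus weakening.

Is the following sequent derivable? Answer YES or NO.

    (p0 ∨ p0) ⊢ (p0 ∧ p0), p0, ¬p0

Derivation (root first):
[¬R] (p0 ∨ p0) ⊢ (p0 ∧ p0), p0, ¬p0
  [WL] (p0 ∨ p0), p0 ⊢ (p0 ∧ p0), p0
    [∨L] (p0 ∨ p0) ⊢ (p0 ∧ p0), p0
      [Ax] p0 ⊢ p0
      [∧R] p0 ⊢ (p0 ∧ p0)
        [Ax] p0 ⊢ p0
        [Ax] p0 ⊢ p0

Result: YES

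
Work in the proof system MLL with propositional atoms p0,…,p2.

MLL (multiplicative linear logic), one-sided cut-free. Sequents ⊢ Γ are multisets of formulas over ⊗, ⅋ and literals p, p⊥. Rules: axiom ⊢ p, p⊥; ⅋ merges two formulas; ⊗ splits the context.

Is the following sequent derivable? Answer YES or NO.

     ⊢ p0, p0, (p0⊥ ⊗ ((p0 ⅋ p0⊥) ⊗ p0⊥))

Derivation trace:
[⊗]  ⊢ p0, p0, (p0⊥ ⊗ ((p0 ⅋ p0⊥) ⊗ p0⊥))
  [Ax]  ⊢ p0, p0⊥
  [⊗]  ⊢ p0, ((p0 ⅋ p0⊥) ⊗ p0⊥)
    [⅋]  ⊢ (p0 ⅋ p0⊥)
      [Ax]  ⊢ p0, p0⊥
    [Ax]  ⊢ p0, p0⊥

Result: YES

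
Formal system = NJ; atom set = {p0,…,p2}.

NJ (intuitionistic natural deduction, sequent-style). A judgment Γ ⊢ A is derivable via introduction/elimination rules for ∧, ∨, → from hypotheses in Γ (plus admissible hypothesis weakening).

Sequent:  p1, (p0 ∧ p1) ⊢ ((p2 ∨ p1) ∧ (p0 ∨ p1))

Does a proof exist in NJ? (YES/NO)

Derivation (root first):
[∧I] p1, (p0 ∧ p1) ⊢ ((p2 ∨ p1) ∧ (p0 ∨ p1))
  [∨I₂] p1, (p0 ∧ p1) ⊢ (p2 ∨ p1)
    [Wk] p1, (p0 ∧ p1) ⊢ p1
      [Ax] p1 ⊢ p1
  [∨I₂] p1 ⊢ (p0 ∨ p1)
    [Ax] p1 ⊢ p1

Result: YES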